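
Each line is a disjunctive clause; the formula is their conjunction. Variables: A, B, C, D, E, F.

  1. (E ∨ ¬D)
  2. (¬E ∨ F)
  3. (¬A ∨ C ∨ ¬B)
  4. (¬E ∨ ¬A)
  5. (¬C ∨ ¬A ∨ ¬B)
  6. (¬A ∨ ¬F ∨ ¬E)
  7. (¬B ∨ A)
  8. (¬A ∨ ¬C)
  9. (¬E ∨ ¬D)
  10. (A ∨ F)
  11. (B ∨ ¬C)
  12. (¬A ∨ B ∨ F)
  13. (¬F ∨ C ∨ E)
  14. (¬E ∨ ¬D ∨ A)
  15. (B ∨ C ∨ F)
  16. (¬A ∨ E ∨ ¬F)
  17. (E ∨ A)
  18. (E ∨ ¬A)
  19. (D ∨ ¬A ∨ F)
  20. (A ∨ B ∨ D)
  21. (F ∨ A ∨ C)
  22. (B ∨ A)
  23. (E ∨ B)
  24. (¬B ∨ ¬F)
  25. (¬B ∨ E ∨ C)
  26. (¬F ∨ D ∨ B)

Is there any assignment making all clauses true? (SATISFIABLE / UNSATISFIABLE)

A = True:
  propagation gives E=False; an empty clause results — contradiction.
A = False:
  propagation gives B=False; an empty clause results — contradiction.
Every branch closes, so no satisfying assignment exists.

UNSATISFIABLE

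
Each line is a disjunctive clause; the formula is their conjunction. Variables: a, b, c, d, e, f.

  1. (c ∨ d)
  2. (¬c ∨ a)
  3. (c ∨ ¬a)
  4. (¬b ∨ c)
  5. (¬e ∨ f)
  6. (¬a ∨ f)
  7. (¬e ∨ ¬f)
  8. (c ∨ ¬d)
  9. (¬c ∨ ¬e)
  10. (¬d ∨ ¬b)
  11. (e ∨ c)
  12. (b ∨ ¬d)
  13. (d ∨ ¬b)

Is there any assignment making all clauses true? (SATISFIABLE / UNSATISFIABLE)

Try a = True.
  then c is forced to True.
  then f is forced to True.
  then e is forced to False.
Set b = False and propagate.
  then d is forced to False.
So a=True  b=False  c=True  d=False  e=False  f=True is a satisfying assignment.

SATISFIABLE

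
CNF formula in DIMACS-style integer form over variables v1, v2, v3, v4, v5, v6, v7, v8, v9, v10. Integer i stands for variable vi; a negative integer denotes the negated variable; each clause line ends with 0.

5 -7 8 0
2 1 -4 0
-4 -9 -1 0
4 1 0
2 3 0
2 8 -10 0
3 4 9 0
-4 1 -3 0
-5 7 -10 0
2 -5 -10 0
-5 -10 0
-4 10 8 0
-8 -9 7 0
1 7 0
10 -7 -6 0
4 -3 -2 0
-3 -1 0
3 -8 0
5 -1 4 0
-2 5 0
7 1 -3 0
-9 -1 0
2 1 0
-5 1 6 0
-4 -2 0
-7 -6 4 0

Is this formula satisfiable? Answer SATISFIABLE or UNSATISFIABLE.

v1 = True:
  propagation gives v3=False, v2=True, v8=False, v5=True; an empty clause results — contradiction.
v1 = False:
  propagation gives v4=True, v2=True; an empty clause results — contradiction.
Every branch closes, so no satisfying assignment exists.

UNSATISFIABLE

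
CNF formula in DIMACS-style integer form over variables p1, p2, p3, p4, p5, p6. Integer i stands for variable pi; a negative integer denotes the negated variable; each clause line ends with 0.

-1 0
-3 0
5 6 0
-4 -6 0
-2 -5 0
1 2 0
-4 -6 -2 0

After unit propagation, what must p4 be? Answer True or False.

False

Unit clause (~p1) sets p1 = False.
(~p3) is a unit clause: p3 = False.
(p2 | p1): since p1 = False, the clause reduces to (p2). p2 = True.
(~p2 | ~p5): since p2 = True, the clause reduces to (~p5). p5 = False.
In (p5 | p6), p5 is now false; p6 must hold, so p6 = True.
In (~p6 | ~p4), ~p6 is now false; ~p4 must hold, so p4 = False.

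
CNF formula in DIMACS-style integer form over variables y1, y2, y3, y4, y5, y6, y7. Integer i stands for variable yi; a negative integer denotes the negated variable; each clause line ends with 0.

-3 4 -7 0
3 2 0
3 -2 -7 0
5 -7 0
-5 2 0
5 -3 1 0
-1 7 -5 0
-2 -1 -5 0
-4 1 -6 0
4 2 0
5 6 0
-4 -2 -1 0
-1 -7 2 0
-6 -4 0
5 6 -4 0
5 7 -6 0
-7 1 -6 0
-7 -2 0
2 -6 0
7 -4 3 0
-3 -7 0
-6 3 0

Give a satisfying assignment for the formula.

y1=False, y2=True, y3=True, y4=False, y5=True, y6=True, y7=False

Check each clause:
  1. (!y3 || !y7 || y4) — !y7 is true.
  2. (y2 || y3) — y2 is true.
  3. (!y7 || y3 || !y2) — !y7 is true.
  4. (y5 || !y7) — !y7 is true.
  5. (y2 || !y5) — y2 is true.
  6. (!y3 || y1 || y5) — y5 is true.
  7. (y7 || !y1 || !y5) — !y1 is true.
  8. (!y1 || !y5 || !y2) — !y1 is true.
  9. (!y4 || !y6 || y1) — !y4 is true.
  10. (y2 || y4) — y2 is true.
  11. (y6 || y5) — y5 is true.
  12. (!y4 || !y2 || !y1) — !y4 is true.
  13. (!y7 || y2 || !y1) — !y7 is true.
  14. (!y4 || !y6) — !y4 is true.
  15. (y6 || !y4 || y5) — !y4 is true.
  16. (!y6 || y7 || y5) — y5 is true.
  17. (!y6 || y1 || !y7) — !y7 is true.
  18. (!y7 || !y2) — !y7 is true.
  19. (y2 || !y6) — y2 is true.
  20. (y3 || !y4 || y7) — y3 is true.
  21. (!y7 || !y3) — !y7 is true.
  22. (!y6 || y3) — y3 is true.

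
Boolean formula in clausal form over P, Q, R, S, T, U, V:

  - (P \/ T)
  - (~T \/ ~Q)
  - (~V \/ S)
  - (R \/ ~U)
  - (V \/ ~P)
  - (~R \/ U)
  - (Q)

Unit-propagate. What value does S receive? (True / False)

Unit clause (Q) sets Q = True.
(~Q \/ ~T): since Q = True, the clause reduces to (~T). T = False.
From (T \/ P) and T = False: P = True.
In (V \/ ~P), ~P is now false; V must hold, so V = True.
(~V \/ S) with V = True leaves only S, so S = True.

True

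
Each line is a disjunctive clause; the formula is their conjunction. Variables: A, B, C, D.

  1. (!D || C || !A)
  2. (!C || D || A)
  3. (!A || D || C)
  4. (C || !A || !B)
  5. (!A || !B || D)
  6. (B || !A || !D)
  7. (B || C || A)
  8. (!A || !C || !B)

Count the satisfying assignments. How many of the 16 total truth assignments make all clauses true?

5

Satisfying assignments:
  A=0 B=0 C=1 D=1
  A=0 B=1 C=0 D=0
  A=0 B=1 C=0 D=1
  A=0 B=1 C=1 D=1
  A=1 B=0 C=1 D=0
That's 5 in total.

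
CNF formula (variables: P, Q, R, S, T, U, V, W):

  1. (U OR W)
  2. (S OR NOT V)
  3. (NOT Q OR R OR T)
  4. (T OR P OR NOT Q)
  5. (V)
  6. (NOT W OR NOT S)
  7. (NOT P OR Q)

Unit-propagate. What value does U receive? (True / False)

True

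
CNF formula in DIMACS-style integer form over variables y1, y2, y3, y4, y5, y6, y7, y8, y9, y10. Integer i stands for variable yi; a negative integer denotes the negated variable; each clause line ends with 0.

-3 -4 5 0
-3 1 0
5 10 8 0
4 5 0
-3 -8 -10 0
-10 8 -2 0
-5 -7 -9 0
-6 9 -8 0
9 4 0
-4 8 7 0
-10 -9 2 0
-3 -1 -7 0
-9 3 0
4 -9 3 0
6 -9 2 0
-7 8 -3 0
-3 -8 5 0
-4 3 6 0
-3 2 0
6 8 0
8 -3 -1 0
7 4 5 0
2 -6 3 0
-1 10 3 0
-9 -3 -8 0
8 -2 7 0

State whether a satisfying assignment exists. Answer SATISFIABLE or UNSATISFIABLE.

Branch on y1: take y1 = False.
  then y3 is forced to False.
  then y9 is forced to False.
  then y4 is forced to True.
  then y6 is forced to True.
  then y8 is forced to False.
  then y7 is forced to True.
  then y2 is forced to True.
  then y10 is forced to False.
  then y5 is forced to True.
So y1=0, y2=1, y3=0, y4=1, y5=1, y6=1, y7=1, y8=0, y9=0, y10=0 is a satisfying assignment.

SATISFIABLE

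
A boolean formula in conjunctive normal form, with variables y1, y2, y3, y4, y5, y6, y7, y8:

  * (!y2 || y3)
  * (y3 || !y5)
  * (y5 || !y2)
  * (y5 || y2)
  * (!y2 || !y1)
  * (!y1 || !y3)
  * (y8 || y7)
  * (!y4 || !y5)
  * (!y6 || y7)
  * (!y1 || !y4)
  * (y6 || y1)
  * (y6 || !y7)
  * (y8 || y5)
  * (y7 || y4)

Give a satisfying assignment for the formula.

y1 = False  y2 = False  y3 = True  y4 = False  y5 = True  y6 = True  y7 = True  y8 = False

Check each clause:
  1. (!y2 || y3) — y3 is true.
  2. (!y5 || y3) — y3 is true.
  3. (!y2 || y5) — y5 is true.
  4. (y2 || y5) — y5 is true.
  5. (!y2 || !y1) — !y2 is true.
  6. (!y3 || !y1) — !y1 is true.
  7. (y7 || y8) — y7 is true.
  8. (!y5 || !y4) — !y4 is true.
  9. (!y6 || y7) — y7 is true.
  10. (!y4 || !y1) — !y4 is true.
  11. (y1 || y6) — y6 is true.
  12. (y6 || !y7) — y6 is true.
  13. (y5 || y8) — y5 is true.
  14. (y4 || y7) — y7 is true.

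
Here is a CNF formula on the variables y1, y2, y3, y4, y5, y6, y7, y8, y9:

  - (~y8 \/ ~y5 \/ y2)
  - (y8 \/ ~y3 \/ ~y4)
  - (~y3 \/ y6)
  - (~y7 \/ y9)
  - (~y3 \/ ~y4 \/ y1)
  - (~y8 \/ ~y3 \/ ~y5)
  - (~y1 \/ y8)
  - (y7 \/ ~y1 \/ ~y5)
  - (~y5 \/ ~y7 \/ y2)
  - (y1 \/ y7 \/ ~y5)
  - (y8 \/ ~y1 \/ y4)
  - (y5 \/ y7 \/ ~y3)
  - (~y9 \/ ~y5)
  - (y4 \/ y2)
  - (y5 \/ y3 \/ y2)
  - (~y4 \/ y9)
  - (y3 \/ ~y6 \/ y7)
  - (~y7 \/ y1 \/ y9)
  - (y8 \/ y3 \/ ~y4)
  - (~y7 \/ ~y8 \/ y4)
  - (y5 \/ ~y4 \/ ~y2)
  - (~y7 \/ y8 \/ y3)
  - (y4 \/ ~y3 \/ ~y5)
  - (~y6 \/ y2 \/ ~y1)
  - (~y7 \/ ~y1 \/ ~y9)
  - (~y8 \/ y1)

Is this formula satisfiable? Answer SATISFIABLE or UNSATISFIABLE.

Set y1 = False and propagate.
  then y8 is forced to False.
Set y2 = True and propagate.
Branch on y3: take y3 = False.
  then y4 is forced to False.
  then y7 is forced to False.
  then y5 is forced to False.
  then y6 is forced to False.
y9 is now unconstrained; take y9 = False.
So y1 = 0  y2 = 1  y3 = 0  y4 = 0  y5 = 0  y6 = 0  y7 = 0  y8 = 0  y9 = 0 is a satisfying assignment.

SATISFIABLE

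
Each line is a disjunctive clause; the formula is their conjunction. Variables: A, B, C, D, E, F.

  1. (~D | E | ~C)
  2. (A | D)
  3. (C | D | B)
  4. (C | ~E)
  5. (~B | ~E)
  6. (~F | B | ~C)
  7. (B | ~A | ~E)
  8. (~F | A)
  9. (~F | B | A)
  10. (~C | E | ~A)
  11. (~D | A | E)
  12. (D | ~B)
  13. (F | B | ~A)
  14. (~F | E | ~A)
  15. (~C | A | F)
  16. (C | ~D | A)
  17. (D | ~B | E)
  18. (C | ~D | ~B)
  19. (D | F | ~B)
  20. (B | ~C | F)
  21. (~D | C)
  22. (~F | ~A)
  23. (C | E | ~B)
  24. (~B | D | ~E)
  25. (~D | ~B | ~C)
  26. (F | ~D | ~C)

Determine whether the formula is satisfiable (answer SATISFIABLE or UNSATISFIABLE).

B = True:
  propagation gives E=False, D=True, C=False; an empty clause results — contradiction.
B = False:
  A = True:
    propagation gives E=False, C=False, D=True; an empty clause results — contradiction.
  A = False:
    propagation gives D=True, F=False, E=True, C=True; an empty clause results — contradiction.
Every branch closes, so no satisfying assignment exists.

UNSATISFIABLE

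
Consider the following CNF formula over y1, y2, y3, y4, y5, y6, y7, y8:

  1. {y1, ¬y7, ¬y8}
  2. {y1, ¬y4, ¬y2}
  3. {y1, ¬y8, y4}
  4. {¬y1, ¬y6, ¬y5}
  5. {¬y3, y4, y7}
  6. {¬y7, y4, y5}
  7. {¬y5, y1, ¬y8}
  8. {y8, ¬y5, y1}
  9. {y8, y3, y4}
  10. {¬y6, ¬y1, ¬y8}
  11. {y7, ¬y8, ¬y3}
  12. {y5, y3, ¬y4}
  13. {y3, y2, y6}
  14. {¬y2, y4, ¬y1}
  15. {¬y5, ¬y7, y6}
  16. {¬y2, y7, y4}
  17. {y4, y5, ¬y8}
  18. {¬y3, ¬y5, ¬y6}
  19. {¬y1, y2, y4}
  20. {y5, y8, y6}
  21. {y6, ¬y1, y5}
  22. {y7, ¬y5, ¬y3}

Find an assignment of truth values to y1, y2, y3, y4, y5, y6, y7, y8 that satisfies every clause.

y1=True, y2=True, y3=False, y4=True, y5=True, y6=False, y7=False, y8=False

Check each clause:
  1. {y1, ¬y7, ¬y8} — ¬y8 is true.
  2. {¬y2, ¬y4, y1} — y1 is true.
  3. {y1, ¬y8, y4} — ¬y8 is true.
  4. {¬y5, ¬y1, ¬y6} — ¬y6 is true.
  5. {y7, y4, ¬y3} — y4 is true.
  6. {y5, y4, ¬y7} — ¬y7 is true.
  7. {¬y8, y1, ¬y5} — ¬y8 is true.
  8. {y1, ¬y5, y8} — y1 is true.
  9. {y4, y3, y8} — y4 is true.
  10. {¬y1, ¬y8, ¬y6} — ¬y8 is true.
  11. {¬y3, y7, ¬y8} — ¬y8 is true.
  12. {¬y4, y5, y3} — y5 is true.
  13. {y3, y2, y6} — y2 is true.
  14. {¬y2, ¬y1, y4} — y4 is true.
  15. {¬y7, y6, ¬y5} — ¬y7 is true.
  16. {¬y2, y4, y7} — y4 is true.
  17. {y5, ¬y8, y4} — ¬y8 is true.
  18. {¬y5, ¬y3, ¬y6} — ¬y6 is true.
  19. {y4, y2, ¬y1} — y2 is true.
  20. {y8, y5, y6} — y5 is true.
  21. {¬y1, y6, y5} — y5 is true.
  22. {¬y5, ¬y3, y7} — ¬y3 is true.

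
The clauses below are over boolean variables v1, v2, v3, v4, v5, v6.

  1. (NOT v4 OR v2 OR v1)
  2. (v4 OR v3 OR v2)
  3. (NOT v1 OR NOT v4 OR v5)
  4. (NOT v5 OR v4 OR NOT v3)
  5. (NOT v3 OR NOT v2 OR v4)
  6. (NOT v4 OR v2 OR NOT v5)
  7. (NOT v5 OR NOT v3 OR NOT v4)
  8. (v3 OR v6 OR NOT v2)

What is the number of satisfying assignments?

Case analysis on v4 and v2:
  v4=1, v2=1: 5 of the 16 assignments to (v1,v3,v5,v6) work.
  v4=1, v2=0: a clause becomes empty — 0.
  v4=0, v2=1: remaining (v1,v3,v5,v6) ∈ {(0,0,0,1); (0,0,1,1); (1,0,0,1); (1,0,1,1)} — 4.
  v4=0, v2=0: remaining (v1,v3,v5,v6) ∈ {(0,1,0,0); (0,1,0,1); (1,1,0,0); (1,1,0,1)} — 4.
Total: 5 + 0 + 4 + 4 = 13.

13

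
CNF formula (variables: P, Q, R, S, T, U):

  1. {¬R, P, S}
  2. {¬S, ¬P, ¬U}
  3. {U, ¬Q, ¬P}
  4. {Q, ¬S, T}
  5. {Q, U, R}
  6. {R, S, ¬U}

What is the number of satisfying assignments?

20

Case analysis on S and U:
  S=T, U=T: R free; 3 ways for (P,Q,T) × 2^1 = 6.
  S=T, U=F: 6 of the 16 assignments to (P,Q,R,T) work.
  S=F, U=T: remaining (P,Q,R,T) ∈ {(T,F,T,F); (T,F,T,T); (T,T,T,F); (T,T,T,T)} — 4.
  S=F, U=F: remaining (P,Q,R,T) ∈ {(F,T,F,F); (F,T,F,T); (T,F,T,F); (T,F,T,T)} — 4.
Total: 6 + 6 + 4 + 4 = 20.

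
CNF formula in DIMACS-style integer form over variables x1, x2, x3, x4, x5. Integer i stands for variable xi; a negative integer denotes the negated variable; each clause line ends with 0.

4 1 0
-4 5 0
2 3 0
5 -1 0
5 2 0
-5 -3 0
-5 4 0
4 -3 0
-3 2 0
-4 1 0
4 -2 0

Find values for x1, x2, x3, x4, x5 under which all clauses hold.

x1=T, x2=T, x3=F, x4=T, x5=T

Check each clause:
  1. (x1 ∨ x4) — x1 is true.
  2. (¬x4 ∨ x5) — x5 is true.
  3. (x2 ∨ x3) — x2 is true.
  4. (¬x1 ∨ x5) — x5 is true.
  5. (x5 ∨ x2) — x2 is true.
  6. (¬x5 ∨ ¬x3) — ¬x3 is true.
  7. (x4 ∨ ¬x5) — x4 is true.
  8. (x4 ∨ ¬x3) — x4 is true.
  9. (¬x3 ∨ x2) — x2 is true.
  10. (¬x4 ∨ x1) — x1 is true.
  11. (x4 ∨ ¬x2) — x4 is true.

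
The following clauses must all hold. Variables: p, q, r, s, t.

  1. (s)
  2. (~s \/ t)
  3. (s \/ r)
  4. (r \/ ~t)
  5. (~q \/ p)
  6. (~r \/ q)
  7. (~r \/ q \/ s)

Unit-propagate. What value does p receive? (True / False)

Unit clause (s) sets s = True.
(~s \/ t) with s = True leaves only t, so t = True.
From (r \/ ~t) and t = True: r = True.
In (q \/ ~r), ~r is now false; q must hold, so q = True.
(p \/ ~q) with q = True leaves only p, so p = True.

True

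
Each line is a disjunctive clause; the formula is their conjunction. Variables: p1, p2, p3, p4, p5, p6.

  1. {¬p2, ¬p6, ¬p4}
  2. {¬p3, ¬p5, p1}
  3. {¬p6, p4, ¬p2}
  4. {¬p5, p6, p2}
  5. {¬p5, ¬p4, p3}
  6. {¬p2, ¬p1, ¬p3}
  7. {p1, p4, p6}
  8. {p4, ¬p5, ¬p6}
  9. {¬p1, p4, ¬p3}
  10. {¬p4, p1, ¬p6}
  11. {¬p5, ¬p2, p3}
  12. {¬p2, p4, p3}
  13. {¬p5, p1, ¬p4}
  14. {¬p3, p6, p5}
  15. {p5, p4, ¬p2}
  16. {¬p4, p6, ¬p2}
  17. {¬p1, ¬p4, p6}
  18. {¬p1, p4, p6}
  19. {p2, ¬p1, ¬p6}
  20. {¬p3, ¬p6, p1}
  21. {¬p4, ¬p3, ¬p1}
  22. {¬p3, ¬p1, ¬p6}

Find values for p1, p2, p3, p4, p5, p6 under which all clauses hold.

p1=False, p2=False, p3=False, p4=False, p5=False, p6=True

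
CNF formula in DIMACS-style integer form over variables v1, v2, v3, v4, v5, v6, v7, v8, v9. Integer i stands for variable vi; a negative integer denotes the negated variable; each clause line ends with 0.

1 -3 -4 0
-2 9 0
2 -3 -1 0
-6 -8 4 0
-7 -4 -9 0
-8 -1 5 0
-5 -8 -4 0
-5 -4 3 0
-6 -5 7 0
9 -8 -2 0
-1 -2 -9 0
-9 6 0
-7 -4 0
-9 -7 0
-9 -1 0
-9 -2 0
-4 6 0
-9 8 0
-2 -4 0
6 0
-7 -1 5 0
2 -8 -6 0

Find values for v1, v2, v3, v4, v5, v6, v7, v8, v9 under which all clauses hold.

v1=False, v2=False, v3=True, v4=False, v5=True, v6=True, v7=True, v8=False, v9=False

Check each clause:
  1. (~v3 | v1 | ~v4) — ~v4 is true.
  2. (v9 | ~v2) — ~v2 is true.
  3. (~v3 | ~v1 | v2) — ~v1 is true.
  4. (~v6 | v4 | ~v8) — ~v8 is true.
  5. (~v9 | ~v7 | ~v4) — ~v4 is true.
  6. (~v8 | ~v1 | v5) — ~v8 is true.
  7. (~v4 | ~v5 | ~v8) — ~v8 is true.
  8. (~v5 | ~v4 | v3) — v3 is true.
  9. (v7 | ~v5 | ~v6) — v7 is true.
  10. (v9 | ~v8 | ~v2) — ~v8 is true.
  11. (~v2 | ~v9 | ~v1) — ~v1 is true.
  12. (v6 | ~v9) — v6 is true.
  13. (~v4 | ~v7) — ~v4 is true.
  14. (~v9 | ~v7) — ~v9 is true.
  15. (~v1 | ~v9) — ~v1 is true.
  16. (~v9 | ~v2) — ~v2 is true.
  17. (~v4 | v6) — ~v4 is true.
  18. (~v9 | v8) — ~v9 is true.
  19. (~v2 | ~v4) — ~v4 is true.
  20. (v6) — v6 is true.
  21. (v5 | ~v7 | ~v1) — v5 is true.
  22. (v2 | ~v8 | ~v6) — ~v8 is true.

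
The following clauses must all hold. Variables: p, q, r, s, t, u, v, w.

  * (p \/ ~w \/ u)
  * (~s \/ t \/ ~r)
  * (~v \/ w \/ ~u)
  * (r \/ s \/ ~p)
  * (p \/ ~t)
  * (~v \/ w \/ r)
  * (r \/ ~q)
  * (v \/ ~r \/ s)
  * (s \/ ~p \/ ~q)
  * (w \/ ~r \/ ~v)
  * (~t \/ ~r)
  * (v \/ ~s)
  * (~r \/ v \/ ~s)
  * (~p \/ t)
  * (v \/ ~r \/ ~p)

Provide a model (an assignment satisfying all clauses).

p = False, q = False, r = False, s = False, t = False, u = False, v = False, w = False

Check each clause:
  1. (p \/ u \/ ~w) — ~w is true.
  2. (~r \/ ~s \/ t) — ~r is true.
  3. (~v \/ ~u \/ w) — ~v is true.
  4. (~p \/ s \/ r) — ~p is true.
  5. (p \/ ~t) — ~t is true.
  6. (~v \/ w \/ r) — ~v is true.
  7. (~q \/ r) — ~q is true.
  8. (s \/ ~r \/ v) — ~r is true.
  9. (s \/ ~p \/ ~q) — ~p is true.
  10. (w \/ ~r \/ ~v) — ~v is true.
  11. (~r \/ ~t) — ~t is true.
  12. (v \/ ~s) — ~s is true.
  13. (v \/ ~s \/ ~r) — ~s is true.
  14. (t \/ ~p) — ~p is true.
  15. (~p \/ ~r \/ v) — ~r is true.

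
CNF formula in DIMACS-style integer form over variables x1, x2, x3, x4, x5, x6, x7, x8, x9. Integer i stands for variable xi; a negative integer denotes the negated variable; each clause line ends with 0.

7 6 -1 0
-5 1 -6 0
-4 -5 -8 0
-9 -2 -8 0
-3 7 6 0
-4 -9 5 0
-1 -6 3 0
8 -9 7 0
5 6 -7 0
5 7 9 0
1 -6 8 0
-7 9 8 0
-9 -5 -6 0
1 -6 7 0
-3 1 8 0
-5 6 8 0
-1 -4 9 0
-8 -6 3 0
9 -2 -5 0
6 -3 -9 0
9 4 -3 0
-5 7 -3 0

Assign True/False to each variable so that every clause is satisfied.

x1=T  x2=F  x3=T  x4=F  x5=F  x6=T  x7=T  x8=T  x9=T

x2 occurs only negated in the remaining clauses — set x2 = False.
Branch on x1: take x1 = True.
Set x3 = True and propagate.
Try x4 = False.
  then x9 is forced to True.
  then x6 is forced to True.
  then x5 is forced to False.
For the remaining variables, x7 = True, x8 = True works.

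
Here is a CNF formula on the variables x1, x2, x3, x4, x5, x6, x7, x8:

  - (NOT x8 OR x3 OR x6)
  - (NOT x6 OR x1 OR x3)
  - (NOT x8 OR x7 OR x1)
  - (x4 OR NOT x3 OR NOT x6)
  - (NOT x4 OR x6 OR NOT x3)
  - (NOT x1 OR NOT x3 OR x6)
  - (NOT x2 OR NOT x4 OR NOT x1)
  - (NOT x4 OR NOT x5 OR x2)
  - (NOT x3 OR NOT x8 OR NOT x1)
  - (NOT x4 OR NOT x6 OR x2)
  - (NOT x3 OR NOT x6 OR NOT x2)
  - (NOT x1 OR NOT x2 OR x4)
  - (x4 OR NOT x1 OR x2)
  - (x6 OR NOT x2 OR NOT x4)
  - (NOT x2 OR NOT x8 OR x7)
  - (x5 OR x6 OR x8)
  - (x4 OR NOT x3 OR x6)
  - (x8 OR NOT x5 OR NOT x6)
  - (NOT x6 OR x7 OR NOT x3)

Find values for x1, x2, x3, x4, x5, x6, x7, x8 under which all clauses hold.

Branch on x1: take x1 = False.
Set x2 = True and propagate.
Branch on x3: take x3 = False.
  then x6 is forced to False.
  then x8 is forced to False.
  then x4 is forced to False.
  then x5 is forced to True.
x7 is now unconstrained; take x7 = False.
Check each clause:
  1. (x6 OR NOT x8 OR x3) — NOT x8 is true.
  2. (NOT x6 OR x3 OR x1) — NOT x6 is true.
  3. (x1 OR x7 OR NOT x8) — NOT x8 is true.
  4. (NOT x3 OR x4 OR NOT x6) — NOT x6 is true.
  5. (NOT x3 OR NOT x4 OR x6) — NOT x4 is true.
  6. (x6 OR NOT x1 OR NOT x3) — NOT x3 is true.
  7. (NOT x4 OR NOT x2 OR NOT x1) — NOT x4 is true.
  8. (x2 OR NOT x4 OR NOT x5) — x2 is true.
  9. (NOT x8 OR NOT x3 OR NOT x1) — NOT x8 is true.
  10. (NOT x6 OR NOT x4 OR x2) — x2 is true.
  11. (NOT x2 OR NOT x6 OR NOT x3) — NOT x6 is true.
  12. (NOT x2 OR x4 OR NOT x1) — NOT x1 is true.
  13. (x2 OR x4 OR NOT x1) — x2 is true.
  14. (NOT x4 OR NOT x2 OR x6) — NOT x4 is true.
  15. (NOT x8 OR x7 OR NOT x2) — NOT x8 is true.
  16. (x8 OR x6 OR x5) — x5 is true.
  17. (NOT x3 OR x6 OR x4) — NOT x3 is true.
  18. (NOT x6 OR x8 OR NOT x5) — NOT x6 is true.
  19. (NOT x6 OR NOT x3 OR x7) — NOT x6 is true.

x1 = False, x2 = True, x3 = False, x4 = False, x5 = True, x6 = False, x7 = False, x8 = False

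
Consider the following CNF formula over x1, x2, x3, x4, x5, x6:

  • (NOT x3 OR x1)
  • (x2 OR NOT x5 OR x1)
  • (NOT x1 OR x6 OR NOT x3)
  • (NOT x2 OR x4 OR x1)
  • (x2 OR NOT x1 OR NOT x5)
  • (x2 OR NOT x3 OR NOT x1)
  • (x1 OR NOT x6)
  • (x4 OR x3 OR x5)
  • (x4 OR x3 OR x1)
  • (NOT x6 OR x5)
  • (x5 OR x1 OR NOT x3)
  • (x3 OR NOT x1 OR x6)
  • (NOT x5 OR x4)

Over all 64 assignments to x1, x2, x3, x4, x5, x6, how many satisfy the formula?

5

The models are:
  x1=F x2=F x3=F x4=T x5=F x6=F
  x1=F x2=T x3=F x4=T x5=F x6=F
  x1=F x2=T x3=F x4=T x5=T x6=F
  x1=T x2=T x3=F x4=T x5=T x6=T
  x1=T x2=T x3=T x4=T x5=T x6=T
That's 5 in total.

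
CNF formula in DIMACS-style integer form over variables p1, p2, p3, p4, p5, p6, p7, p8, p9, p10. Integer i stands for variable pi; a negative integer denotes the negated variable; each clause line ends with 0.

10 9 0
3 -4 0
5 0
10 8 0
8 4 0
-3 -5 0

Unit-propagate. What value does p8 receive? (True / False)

Unit clause (p5) sets p5 = True.
(NOT p5 OR NOT p3) with p5 = True leaves only NOT p3, so p3 = False.
In (p3 OR NOT p4), p3 is now false; NOT p4 must hold, so p4 = False.
(p4 OR p8): since p4 = False, the clause reduces to (p8). p8 = True.

True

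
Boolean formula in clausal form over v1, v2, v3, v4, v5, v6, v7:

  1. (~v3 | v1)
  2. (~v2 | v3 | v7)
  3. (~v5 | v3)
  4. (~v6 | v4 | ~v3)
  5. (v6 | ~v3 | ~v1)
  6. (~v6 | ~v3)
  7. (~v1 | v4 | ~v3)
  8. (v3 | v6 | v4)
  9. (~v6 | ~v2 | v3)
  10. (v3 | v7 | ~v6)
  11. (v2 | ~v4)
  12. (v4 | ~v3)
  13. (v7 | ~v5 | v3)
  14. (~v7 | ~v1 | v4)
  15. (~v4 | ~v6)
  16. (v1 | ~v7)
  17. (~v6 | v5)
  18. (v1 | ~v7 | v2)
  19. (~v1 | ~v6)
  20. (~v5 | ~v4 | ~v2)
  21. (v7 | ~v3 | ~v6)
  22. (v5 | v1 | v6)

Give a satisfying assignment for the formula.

Set v1 = True and propagate.
  then v6 is forced to False.
  then v3 is forced to False.
  then v5 is forced to False.
  then v4 is forced to True.
  then v2 is forced to True.
  then v7 is forced to True.
Every clause has at least one true literal under this assignment.

v1 = True  v2 = True  v3 = False  v4 = True  v5 = False  v6 = False  v7 = True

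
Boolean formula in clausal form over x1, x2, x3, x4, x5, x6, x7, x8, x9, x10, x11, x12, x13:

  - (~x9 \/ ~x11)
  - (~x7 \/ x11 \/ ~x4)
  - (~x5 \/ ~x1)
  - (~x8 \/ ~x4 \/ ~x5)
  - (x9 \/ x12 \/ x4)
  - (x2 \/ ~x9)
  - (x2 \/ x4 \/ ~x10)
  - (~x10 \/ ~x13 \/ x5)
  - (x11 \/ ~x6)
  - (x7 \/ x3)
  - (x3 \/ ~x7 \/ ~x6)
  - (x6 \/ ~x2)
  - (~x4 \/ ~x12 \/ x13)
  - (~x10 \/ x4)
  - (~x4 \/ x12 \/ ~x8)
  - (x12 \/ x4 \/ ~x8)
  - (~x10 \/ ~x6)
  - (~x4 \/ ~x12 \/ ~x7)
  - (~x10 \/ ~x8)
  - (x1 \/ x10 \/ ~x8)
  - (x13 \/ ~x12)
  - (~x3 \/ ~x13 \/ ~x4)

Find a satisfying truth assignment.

x1=T, x2=F, x3=T, x4=T, x5=F, x6=T, x7=T, x8=F, x9=F, x10=F, x11=T, x12=F, x13=F

Check each clause:
  1. (~x11 \/ ~x9) — ~x9 is true.
  2. (~x7 \/ ~x4 \/ x11) — x11 is true.
  3. (~x5 \/ ~x1) — ~x5 is true.
  4. (~x8 \/ ~x4 \/ ~x5) — ~x8 is true.
  5. (x9 \/ x12 \/ x4) — x4 is true.
  6. (x2 \/ ~x9) — ~x9 is true.
  7. (x4 \/ x2 \/ ~x10) — x4 is true.
  8. (~x10 \/ x5 \/ ~x13) — ~x13 is true.
  9. (x11 \/ ~x6) — x11 is true.
  10. (x7 \/ x3) — x3 is true.
  11. (~x7 \/ x3 \/ ~x6) — x3 is true.
  12. (~x2 \/ x6) — ~x2 is true.
  13. (~x4 \/ ~x12 \/ x13) — ~x12 is true.
  14. (~x10 \/ x4) — x4 is true.
  15. (~x8 \/ ~x4 \/ x12) — ~x8 is true.
  16. (x12 \/ x4 \/ ~x8) — ~x8 is true.
  17. (~x10 \/ ~x6) — ~x10 is true.
  18. (~x12 \/ ~x4 \/ ~x7) — ~x12 is true.
  19. (~x10 \/ ~x8) — ~x8 is true.
  20. (x1 \/ x10 \/ ~x8) — ~x8 is true.
  21. (x13 \/ ~x12) — ~x12 is true.
  22. (~x4 \/ ~x3 \/ ~x13) — ~x13 is true.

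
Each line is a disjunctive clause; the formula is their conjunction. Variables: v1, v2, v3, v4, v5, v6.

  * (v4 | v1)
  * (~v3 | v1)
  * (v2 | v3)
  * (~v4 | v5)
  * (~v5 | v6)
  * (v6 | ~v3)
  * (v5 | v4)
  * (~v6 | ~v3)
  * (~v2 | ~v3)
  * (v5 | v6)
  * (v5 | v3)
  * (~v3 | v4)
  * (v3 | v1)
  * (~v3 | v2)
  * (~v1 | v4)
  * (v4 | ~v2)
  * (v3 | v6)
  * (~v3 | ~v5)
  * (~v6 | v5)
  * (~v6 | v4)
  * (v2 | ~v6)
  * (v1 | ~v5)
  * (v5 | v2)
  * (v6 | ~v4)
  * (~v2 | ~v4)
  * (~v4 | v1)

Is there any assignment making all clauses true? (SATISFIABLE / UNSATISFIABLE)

UNSATISFIABLE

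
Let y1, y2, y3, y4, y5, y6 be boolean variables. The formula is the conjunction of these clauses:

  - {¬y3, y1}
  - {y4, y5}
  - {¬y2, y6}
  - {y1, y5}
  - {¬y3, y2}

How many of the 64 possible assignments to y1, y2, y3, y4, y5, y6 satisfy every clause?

18

Split on y1, then y2.
  y1=T, y2=T: y3 free; 3 ways for (y4,y5,y6) × 2^1 = 6.
  y1=T, y2=F: y6 free; 3 ways for (y3,y4,y5) × 2^1 = 6.
  y1=F, y2=T: remaining (y3,y4,y5,y6) ∈ {(F,F,T,T); (F,T,T,T)} — 2.
  y1=F, y2=F: remaining (y3,y4,y5,y6) ∈ {(F,F,T,F); (F,F,T,T); (F,T,T,F); (F,T,T,T)} — 4.
Total: 6 + 6 + 2 + 4 = 18.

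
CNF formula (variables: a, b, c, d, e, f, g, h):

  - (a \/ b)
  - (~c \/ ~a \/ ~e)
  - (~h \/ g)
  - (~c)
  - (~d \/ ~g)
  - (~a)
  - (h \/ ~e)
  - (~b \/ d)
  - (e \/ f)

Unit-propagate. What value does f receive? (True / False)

True

(~c) stands alone — c = False.
(~a) is a unit clause: a = False.
(b \/ a): since a = False, the clause reduces to (b). b = True.
(~b \/ d) with b = True leaves only d, so d = True.
(~g \/ ~d) with d = True leaves only ~g, so g = False.
In (~h \/ g), g is now false; ~h must hold, so h = False.
(~e \/ h) with h = False leaves only ~e, so e = False.
(f \/ e) with e = False leaves only f, so f = True.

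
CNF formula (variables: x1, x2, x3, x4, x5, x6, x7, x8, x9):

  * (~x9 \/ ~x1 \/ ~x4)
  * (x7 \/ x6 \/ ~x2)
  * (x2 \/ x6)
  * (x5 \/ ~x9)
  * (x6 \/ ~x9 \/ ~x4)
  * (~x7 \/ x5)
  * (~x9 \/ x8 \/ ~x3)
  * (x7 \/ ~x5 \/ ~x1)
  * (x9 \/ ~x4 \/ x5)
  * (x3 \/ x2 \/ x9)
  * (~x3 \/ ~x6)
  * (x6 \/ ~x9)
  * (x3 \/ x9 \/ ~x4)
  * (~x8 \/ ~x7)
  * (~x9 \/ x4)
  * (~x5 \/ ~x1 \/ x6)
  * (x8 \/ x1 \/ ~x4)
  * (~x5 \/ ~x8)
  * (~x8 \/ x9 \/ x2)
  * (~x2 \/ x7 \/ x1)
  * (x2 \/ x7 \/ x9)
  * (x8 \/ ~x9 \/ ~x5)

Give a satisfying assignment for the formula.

Try x1 = True.
The remaining clauses are satisfied by x2 = True, x3 = False, x4 = False, x5 = False, x6 = True, x7 = False, x8 = True, x9 = False.

x1=T, x2=T, x3=F, x4=F, x5=F, x6=T, x7=F, x8=T, x9=F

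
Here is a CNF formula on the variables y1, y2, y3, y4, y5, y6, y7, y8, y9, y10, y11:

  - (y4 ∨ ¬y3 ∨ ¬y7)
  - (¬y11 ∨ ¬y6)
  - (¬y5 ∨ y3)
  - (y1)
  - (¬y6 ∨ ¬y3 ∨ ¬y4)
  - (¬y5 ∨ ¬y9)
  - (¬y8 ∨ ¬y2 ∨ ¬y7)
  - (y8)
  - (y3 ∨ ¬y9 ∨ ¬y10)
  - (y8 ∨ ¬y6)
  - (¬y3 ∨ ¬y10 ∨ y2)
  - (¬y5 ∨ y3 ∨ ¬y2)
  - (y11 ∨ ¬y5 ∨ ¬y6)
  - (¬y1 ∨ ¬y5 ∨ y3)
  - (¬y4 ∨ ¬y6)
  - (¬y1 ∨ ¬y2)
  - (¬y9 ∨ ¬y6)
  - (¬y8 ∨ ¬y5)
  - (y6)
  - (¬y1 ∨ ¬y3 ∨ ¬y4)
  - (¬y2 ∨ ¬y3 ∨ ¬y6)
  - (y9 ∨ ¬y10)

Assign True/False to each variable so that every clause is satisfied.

y1 = True, y2 = False, y3 = True, y4 = False, y5 = False, y6 = True, y7 = False, y8 = True, y9 = False, y10 = False, y11 = False

Check each clause:
  1. (y4 ∨ ¬y3 ∨ ¬y7) — ¬y7 is true.
  2. (¬y11 ∨ ¬y6) — ¬y11 is true.
  3. (y3 ∨ ¬y5) — y3 is true.
  4. (y1) — y1 is true.
  5. (¬y3 ∨ ¬y6 ∨ ¬y4) — ¬y4 is true.
  6. (¬y9 ∨ ¬y5) — ¬y5 is true.
  7. (¬y2 ∨ ¬y7 ∨ ¬y8) — ¬y7 is true.
  8. (y8) — y8 is true.
  9. (¬y10 ∨ y3 ∨ ¬y9) — y3 is true.
  10. (¬y6 ∨ y8) — y8 is true.
  11. (¬y10 ∨ y2 ∨ ¬y3) — ¬y10 is true.
  12. (y3 ∨ ¬y2 ∨ ¬y5) — y3 is true.
  13. (y11 ∨ ¬y6 ∨ ¬y5) — ¬y5 is true.
  14. (¬y1 ∨ ¬y5 ∨ y3) — y3 is true.
  15. (¬y6 ∨ ¬y4) — ¬y4 is true.
  16. (¬y1 ∨ ¬y2) — ¬y2 is true.
  17. (¬y9 ∨ ¬y6) — ¬y9 is true.
  18. (¬y5 ∨ ¬y8) — ¬y5 is true.
  19. (y6) — y6 is true.
  20. (¬y3 ∨ ¬y4 ∨ ¬y1) — ¬y4 is true.
  21. (¬y2 ∨ ¬y3 ∨ ¬y6) — ¬y2 is true.
  22. (y9 ∨ ¬y10) — ¬y10 is true.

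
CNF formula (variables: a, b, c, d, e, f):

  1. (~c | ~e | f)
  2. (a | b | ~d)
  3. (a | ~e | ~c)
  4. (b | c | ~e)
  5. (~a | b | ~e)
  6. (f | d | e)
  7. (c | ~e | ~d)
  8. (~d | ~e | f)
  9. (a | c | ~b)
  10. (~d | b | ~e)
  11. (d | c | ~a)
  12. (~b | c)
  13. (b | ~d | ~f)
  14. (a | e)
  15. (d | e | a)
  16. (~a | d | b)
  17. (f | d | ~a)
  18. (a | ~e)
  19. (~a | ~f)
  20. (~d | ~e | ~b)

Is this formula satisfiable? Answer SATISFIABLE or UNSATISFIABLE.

SATISFIABLE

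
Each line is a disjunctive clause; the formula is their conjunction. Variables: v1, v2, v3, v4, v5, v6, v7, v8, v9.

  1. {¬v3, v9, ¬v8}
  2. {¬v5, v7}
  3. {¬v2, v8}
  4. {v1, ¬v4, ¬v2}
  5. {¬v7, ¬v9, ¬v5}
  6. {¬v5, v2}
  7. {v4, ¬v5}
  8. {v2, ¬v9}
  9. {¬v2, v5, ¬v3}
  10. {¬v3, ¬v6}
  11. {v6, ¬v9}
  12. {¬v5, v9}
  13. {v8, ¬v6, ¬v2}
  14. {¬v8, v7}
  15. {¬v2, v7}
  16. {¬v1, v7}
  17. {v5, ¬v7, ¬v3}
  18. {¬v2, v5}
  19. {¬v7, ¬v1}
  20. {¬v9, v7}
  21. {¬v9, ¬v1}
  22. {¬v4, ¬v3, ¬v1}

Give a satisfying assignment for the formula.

v1 = 0  v2 = 0  v3 = 0  v4 = 0  v5 = 0  v6 = 0  v7 = 1  v8 = 0  v9 = 0

Pure literal: v3 appears only negated; assign v3 = False.
Set v1 = False and propagate.
The remaining clauses are satisfied by v2 = False, v4 = False, v5 = False, v6 = False, v7 = True, v8 = False, v9 = False.
Every clause has at least one true literal under this assignment.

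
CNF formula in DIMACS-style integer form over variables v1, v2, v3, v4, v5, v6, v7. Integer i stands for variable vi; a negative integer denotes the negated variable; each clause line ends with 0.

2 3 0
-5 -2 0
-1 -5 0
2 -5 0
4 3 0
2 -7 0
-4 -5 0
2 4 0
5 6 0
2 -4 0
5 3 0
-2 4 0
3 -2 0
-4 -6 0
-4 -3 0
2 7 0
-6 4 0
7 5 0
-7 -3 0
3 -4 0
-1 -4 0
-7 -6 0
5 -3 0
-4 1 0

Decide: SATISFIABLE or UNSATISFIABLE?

v4 = True:
  propagation gives v5=False, v6=True; an empty clause results — contradiction.
v4 = False:
  propagation gives v3=True, v2=True; an empty clause results — contradiction.
Every branch closes, so no satisfying assignment exists.

UNSATISFIABLE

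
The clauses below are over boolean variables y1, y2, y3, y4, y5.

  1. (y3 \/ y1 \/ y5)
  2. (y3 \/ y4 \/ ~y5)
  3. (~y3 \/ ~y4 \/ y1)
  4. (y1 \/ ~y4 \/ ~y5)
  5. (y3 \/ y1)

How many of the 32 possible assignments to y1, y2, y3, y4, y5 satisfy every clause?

18

Case analysis on y1 and y3:
  y1=1, y3=1: y2, y4, y5 free → 2^3 = 8.
  y1=1, y3=0: y2 free; 3 ways for (y4,y5) × 2^1 = 6.
  y1=0, y3=1: remaining (y2,y4,y5) ∈ {(0,0,0); (0,0,1); (1,0,0); (1,0,1)} — 4.
  y1=0, y3=0: a clause becomes empty — 0.
Total: 8 + 6 + 4 + 0 = 18.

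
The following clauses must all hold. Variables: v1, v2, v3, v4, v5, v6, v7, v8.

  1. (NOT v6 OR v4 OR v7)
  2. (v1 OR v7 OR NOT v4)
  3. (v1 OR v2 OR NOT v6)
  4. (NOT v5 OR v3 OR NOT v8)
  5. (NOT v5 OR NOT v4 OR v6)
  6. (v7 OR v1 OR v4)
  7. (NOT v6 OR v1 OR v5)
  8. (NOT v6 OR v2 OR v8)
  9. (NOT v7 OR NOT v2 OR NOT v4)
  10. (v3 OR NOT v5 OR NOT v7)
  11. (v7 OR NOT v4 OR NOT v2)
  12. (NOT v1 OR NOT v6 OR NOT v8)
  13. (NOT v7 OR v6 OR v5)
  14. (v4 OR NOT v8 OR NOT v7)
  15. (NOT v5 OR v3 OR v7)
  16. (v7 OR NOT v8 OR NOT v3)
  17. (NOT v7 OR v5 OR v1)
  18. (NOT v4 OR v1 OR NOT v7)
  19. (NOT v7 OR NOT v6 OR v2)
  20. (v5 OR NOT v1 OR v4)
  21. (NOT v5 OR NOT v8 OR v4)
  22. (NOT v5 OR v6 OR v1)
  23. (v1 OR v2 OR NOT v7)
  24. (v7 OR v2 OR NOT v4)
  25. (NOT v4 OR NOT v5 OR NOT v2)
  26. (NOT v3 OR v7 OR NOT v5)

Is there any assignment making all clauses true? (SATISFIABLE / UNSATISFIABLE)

SATISFIABLE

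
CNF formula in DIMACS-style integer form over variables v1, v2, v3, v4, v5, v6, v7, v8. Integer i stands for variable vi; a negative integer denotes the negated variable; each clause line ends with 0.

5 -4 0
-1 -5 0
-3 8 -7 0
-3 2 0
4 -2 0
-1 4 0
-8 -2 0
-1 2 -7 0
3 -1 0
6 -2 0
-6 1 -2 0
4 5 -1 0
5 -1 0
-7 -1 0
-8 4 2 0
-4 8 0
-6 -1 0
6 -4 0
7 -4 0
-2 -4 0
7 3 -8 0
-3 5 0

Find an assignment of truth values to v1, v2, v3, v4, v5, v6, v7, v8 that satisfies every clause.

Branch on v1: take v1 = False.
The remaining clauses are satisfied by v2 = False, v3 = False, v4 = False, v5 = True, v6 = True, v7 = False, v8 = False.
Every clause has at least one true literal under this assignment.

v1=False  v2=False  v3=False  v4=False  v5=True  v6=True  v7=False  v8=False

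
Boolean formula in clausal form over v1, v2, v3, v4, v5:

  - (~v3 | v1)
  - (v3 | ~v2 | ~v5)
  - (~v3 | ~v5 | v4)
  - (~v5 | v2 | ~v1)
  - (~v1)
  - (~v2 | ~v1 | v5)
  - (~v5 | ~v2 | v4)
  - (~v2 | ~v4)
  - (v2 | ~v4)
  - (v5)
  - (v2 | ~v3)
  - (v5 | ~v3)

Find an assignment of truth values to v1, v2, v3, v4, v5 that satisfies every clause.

v1=F, v2=F, v3=F, v4=F, v5=T

Unit propagation: (~v1) forces v1 = False.
(~v3) is a unit clause, so v3 = False.
The clause (v5) is unit: v5 must be True.
Unit propagation: (~v2) forces v2 = False.
Unit propagation: (~v4) forces v4 = False.
Every clause has at least one true literal under this assignment.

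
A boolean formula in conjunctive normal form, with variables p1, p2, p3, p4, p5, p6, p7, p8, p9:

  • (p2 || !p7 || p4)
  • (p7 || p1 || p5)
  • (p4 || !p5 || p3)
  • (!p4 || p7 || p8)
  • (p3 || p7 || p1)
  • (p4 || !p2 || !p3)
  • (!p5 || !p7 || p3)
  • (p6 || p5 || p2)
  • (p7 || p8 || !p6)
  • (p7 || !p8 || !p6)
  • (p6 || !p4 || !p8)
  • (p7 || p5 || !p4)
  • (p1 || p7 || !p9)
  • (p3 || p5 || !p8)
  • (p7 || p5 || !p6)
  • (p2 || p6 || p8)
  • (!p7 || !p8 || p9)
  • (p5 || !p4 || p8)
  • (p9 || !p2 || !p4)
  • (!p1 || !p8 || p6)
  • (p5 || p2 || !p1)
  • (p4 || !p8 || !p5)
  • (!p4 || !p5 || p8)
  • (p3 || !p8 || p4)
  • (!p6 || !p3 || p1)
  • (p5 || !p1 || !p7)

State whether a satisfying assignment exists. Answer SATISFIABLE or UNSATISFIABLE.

SATISFIABLE

Set p1 = True and propagate.
Set p2 = True and propagate.
Set p3 = True and propagate.
  then p4 is forced to True.
  then p9 is forced to True.
For the remaining variables, p5 = True, p6 = True, p7 = True, p8 = True works.
So p1=True, p2=True, p3=True, p4=True, p5=True, p6=True, p7=True, p8=True, p9=True is a satisfying assignment.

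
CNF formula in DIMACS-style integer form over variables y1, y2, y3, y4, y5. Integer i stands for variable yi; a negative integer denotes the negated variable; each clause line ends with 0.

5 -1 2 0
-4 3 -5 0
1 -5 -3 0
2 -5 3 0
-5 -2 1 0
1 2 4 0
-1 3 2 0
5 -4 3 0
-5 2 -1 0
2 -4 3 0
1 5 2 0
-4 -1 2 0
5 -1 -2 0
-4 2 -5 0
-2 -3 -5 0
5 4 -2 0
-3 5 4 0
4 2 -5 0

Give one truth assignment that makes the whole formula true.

y1=0, y2=1, y3=1, y4=1, y5=0

Try y1 = False.
Set y2 = True and propagate.
  then y5 is forced to False.
  then y4 is forced to True.
  then y3 is forced to True.
Every clause has at least one true literal under this assignment.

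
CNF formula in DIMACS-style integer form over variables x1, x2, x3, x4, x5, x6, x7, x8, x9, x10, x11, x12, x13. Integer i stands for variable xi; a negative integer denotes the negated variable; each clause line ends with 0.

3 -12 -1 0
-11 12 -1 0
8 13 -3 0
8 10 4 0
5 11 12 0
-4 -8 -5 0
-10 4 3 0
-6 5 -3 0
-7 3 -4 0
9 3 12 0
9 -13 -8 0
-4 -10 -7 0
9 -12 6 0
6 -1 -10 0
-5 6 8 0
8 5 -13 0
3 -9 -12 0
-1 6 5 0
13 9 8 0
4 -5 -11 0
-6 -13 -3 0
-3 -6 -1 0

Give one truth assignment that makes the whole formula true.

Pure literal: x1 appears only negated; assign x1 = False.
x7 occurs only negated in the remaining clauses — set x7 = False.
Branch on x3: take x3 = True.
Branch on x4: take x4 = False.
For the remaining variables, x2 = False, x5 = True, x6 = True, x8 = True, x9 = False, x10 = False, x11 = False, x12 = False, x13 = False works.
Every clause has at least one true literal under this assignment.

x1=False, x2=False, x3=True, x4=False, x5=True, x6=True, x7=False, x8=True, x9=False, x10=False, x11=False, x12=False, x13=False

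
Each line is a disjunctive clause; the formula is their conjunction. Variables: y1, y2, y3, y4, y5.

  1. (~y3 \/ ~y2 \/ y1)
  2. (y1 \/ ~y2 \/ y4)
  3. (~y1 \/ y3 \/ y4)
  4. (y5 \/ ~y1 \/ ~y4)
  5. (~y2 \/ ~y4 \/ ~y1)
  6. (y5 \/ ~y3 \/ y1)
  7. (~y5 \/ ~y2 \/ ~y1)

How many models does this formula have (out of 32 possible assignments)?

13

Split on y1, then y2.
  y1=T, y2=T: remaining (y3,y4,y5) ∈ {(T,F,F)} — 1.
  y1=T, y2=F: remaining (y3,y4,y5) ∈ {(F,T,T); (T,F,F); (T,F,T); (T,T,T)} — 4.
  y1=F, y2=T: remaining (y3,y4,y5) ∈ {(F,T,F); (F,T,T)} — 2.
  y1=F, y2=F: y4 free; 3 ways for (y3,y5) × 2^1 = 6.
Total: 1 + 4 + 2 + 6 = 13.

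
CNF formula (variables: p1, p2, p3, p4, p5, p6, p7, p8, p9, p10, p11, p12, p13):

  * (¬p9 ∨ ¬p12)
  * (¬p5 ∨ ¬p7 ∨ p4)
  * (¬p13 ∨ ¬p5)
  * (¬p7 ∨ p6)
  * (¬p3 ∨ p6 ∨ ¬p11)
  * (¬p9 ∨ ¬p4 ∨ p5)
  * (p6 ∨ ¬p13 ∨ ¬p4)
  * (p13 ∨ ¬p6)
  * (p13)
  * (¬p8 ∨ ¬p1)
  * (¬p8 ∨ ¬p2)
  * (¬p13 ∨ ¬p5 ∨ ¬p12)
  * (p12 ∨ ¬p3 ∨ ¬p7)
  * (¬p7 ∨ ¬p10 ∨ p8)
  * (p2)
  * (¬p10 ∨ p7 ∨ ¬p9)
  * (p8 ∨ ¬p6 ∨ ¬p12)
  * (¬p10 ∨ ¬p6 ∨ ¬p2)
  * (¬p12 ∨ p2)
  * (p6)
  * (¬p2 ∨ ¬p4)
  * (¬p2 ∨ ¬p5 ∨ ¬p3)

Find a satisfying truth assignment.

p1 = F, p2 = T, p3 = T, p4 = F, p5 = F, p6 = T, p7 = F, p8 = F, p9 = T, p10 = F, p11 = F, p12 = F, p13 = T

Check each clause:
  1. (¬p9 ∨ ¬p12) — ¬p12 is true.
  2. (¬p5 ∨ p4 ∨ ¬p7) — ¬p7 is true.
  3. (¬p13 ∨ ¬p5) — ¬p5 is true.
  4. (¬p7 ∨ p6) — ¬p7 is true.
  5. (¬p3 ∨ p6 ∨ ¬p11) — ¬p11 is true.
  6. (p5 ∨ ¬p9 ∨ ¬p4) — ¬p4 is true.
  7. (¬p13 ∨ ¬p4 ∨ p6) — ¬p4 is true.
  8. (¬p6 ∨ p13) — p13 is true.
  9. (p13) — p13 is true.
  10. (¬p8 ∨ ¬p1) — ¬p8 is true.
  11. (¬p8 ∨ ¬p2) — ¬p8 is true.
  12. (¬p13 ∨ ¬p12 ∨ ¬p5) — ¬p12 is true.
  13. (¬p3 ∨ p12 ∨ ¬p7) — ¬p7 is true.
  14. (¬p10 ∨ p8 ∨ ¬p7) — ¬p7 is true.
  15. (p2) — p2 is true.
  16. (p7 ∨ ¬p9 ∨ ¬p10) — ¬p10 is true.
  17. (p8 ∨ ¬p6 ∨ ¬p12) — ¬p12 is true.
  18. (¬p6 ∨ ¬p2 ∨ ¬p10) — ¬p10 is true.
  19. (¬p12 ∨ p2) — p2 is true.
  20. (p6) — p6 is true.
  21. (¬p4 ∨ ¬p2) — ¬p4 is true.
  22. (¬p2 ∨ ¬p3 ∨ ¬p5) — ¬p5 is true.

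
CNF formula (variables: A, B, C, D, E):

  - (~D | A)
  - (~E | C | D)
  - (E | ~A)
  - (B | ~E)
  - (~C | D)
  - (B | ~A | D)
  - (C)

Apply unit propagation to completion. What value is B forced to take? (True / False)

(C) is a unit clause: C = True.
(D | ~C) with C = True leaves only D, so D = True.
(~D | A) with D = True leaves only A, so A = True.
In (~A | E), ~A is now false; E must hold, so E = True.
(B | ~E) with E = True leaves only B, so B = True.

True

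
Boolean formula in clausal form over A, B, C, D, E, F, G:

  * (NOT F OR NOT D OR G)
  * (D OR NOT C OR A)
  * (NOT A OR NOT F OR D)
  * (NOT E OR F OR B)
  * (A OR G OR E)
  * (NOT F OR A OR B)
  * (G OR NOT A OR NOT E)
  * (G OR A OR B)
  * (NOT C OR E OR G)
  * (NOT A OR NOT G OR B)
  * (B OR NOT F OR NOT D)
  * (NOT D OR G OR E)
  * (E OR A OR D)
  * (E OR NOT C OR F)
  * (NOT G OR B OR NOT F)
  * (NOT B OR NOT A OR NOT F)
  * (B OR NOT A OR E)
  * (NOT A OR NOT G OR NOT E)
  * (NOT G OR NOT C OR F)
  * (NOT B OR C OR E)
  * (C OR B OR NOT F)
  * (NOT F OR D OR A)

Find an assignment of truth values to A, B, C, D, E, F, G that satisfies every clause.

A = False, B = True, C = False, D = False, E = True, F = False, G = True

Check each clause:
  1. (NOT D OR G OR NOT F) — NOT F is true.
  2. (D OR A OR NOT C) — NOT C is true.
  3. (NOT F OR NOT A OR D) — NOT F is true.
  4. (F OR NOT E OR B) — B is true.
  5. (G OR A OR E) — E is true.
  6. (B OR NOT F OR A) — NOT F is true.
  7. (NOT A OR NOT E OR G) — NOT A is true.
  8. (G OR A OR B) — B is true.
  9. (NOT C OR G OR E) — NOT C is true.
  10. (NOT G OR B OR NOT A) — B is true.
  11. (NOT F OR B OR NOT D) — B is true.
  12. (NOT D OR G OR E) — NOT D is true.
  13. (E OR D OR A) — E is true.
  14. (E OR NOT C OR F) — E is true.
  15. (NOT F OR B OR NOT G) — B is true.
  16. (NOT A OR NOT B OR NOT F) — NOT F is true.
  17. (E OR NOT A OR B) — B is true.
  18. (NOT E OR NOT G OR NOT A) — NOT A is true.
  19. (F OR NOT G OR NOT C) — NOT C is true.
  20. (C OR NOT B OR E) — E is true.
  21. (C OR NOT F OR B) — B is true.
  22. (A OR NOT F OR D) — NOT F is true.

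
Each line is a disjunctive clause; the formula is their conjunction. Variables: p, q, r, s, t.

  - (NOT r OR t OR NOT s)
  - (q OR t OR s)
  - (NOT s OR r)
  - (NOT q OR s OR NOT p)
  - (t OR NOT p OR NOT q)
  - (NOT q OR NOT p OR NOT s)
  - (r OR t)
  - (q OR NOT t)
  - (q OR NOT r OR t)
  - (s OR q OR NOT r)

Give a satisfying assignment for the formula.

p=F, q=T, r=T, s=T, t=T

p occurs only negated in the remaining clauses — set p = False.
Set q = True and propagate.
Branch on r: take r = True.
Branch on s: take s = True.
  then t is forced to True.
Check each clause:
  1. (t OR NOT s OR NOT r) — t is true.
  2. (t OR q OR s) — q is true.
  3. (NOT s OR r) — r is true.
  4. (NOT q OR s OR NOT p) — s is true.
  5. (NOT p OR NOT q OR t) — t is true.
  6. (NOT p OR NOT q OR NOT s) — NOT p is true.
  7. (r OR t) — r is true.
  8. (q OR NOT t) — q is true.
  9. (t OR q OR NOT r) — q is true.
  10. (NOT r OR q OR s) — q is true.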